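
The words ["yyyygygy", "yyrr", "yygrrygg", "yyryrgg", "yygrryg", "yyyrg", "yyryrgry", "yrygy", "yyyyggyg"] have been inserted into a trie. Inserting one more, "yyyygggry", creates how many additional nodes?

3

"yyyygg" is already a path in the trie; the remaining "gry" must be added.
So 9 − 6 = 3 new nodes.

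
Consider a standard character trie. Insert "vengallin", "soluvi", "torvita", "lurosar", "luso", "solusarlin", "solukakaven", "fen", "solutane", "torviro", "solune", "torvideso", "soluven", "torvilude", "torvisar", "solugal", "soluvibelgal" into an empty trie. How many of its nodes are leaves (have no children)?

16

A leaf is a node with no children — equivalently, the end of a word that is not a proper prefix of any other stored word.
Those words: "fen", "lurosar", "luso", "solugal", "solukakaven", "solune", "solusarlin", "solutane", "soluven", "soluvibelgal", "torvideso", "torvilude", "torviro", "torvisar", "torvita", "vengallin"
Leaf count: 16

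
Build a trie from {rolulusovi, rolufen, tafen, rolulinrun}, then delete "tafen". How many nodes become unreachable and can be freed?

5

A node on "tafen"'s path can go only if nothing else ends at it or branches off below it.
No other word shares any prefix with "tafen", so all 5 of its nodes go.
Nodes removed: 5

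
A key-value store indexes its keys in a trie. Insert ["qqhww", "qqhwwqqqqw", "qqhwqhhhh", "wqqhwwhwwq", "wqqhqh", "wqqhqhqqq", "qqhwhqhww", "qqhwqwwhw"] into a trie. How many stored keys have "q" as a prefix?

Filter for entries beginning with "q":
Matches: "qqhwhqhww", "qqhwqhhhh", "qqhwqwwhw", "qqhww", "qqhwwqqqqw"
Count: 5

5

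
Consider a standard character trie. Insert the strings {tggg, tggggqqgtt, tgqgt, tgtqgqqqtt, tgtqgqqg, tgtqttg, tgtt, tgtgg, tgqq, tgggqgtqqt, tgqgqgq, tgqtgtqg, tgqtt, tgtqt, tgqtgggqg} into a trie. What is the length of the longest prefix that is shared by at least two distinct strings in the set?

Look for the deepest trie node that still has at least two words in its subtree.
e.g. "tgtqgqqg" and "tgtqgqqqtt" share the prefix "tgtqgqq" of length 7; no pair shares a longer one.
Longest shared-prefix length: 7

7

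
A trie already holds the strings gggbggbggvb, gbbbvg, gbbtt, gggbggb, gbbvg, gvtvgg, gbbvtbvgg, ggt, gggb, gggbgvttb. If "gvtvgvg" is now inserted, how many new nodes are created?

2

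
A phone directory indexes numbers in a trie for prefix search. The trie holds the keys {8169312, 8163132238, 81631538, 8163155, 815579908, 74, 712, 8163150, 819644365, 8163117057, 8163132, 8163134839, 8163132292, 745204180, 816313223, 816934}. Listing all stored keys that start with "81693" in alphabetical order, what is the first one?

Filter for "81693…" and sort: "8169312", "816934"
The 1st is 8169312.

8169312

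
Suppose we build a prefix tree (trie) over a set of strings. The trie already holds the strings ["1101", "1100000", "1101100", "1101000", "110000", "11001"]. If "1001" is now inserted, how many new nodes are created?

3

Walking "1001" from the root, the first 1 characters ("1") follow existing edges; "0" is the first miss.
New nodes needed: |"1001"| − 1 = 4 − 1 = 3.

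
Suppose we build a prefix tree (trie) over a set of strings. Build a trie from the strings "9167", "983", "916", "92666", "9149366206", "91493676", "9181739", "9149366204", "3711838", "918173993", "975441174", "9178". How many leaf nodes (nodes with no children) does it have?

A leaf is a node with no children — equivalently, the end of a word that is not a proper prefix of any other stored word.
Those words: "3711838", "9149366204", "9149366206", "91493676", "9167", "9178", "918173993", "92666", "975441174", "983"
Leaf count: 10

10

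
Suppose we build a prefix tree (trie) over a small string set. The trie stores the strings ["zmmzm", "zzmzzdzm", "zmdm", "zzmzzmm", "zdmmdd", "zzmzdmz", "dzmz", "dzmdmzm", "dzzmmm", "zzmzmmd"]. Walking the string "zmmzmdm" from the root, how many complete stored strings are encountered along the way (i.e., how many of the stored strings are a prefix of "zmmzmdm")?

1

Walk "zmmzmdm" from the root; an end-of-word marker is hit whenever a stored word is a prefix of "zmmzmdm".
Prefixes of the query that are stored words: "zmmzm"
Count: 1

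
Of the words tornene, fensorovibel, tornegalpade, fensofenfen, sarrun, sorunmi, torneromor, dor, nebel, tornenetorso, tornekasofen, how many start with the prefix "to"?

5

Filter for entries beginning with "to":
Matches: "tornegalpade", "tornekasofen", "tornene", "tornenetorso", "torneromor"
Count: 5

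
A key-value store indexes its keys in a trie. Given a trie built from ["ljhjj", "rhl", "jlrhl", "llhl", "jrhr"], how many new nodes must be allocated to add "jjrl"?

Walking "jjrl" from the root, the first 1 characters ("j") follow existing edges; "j" is the first miss.
So 4 − 1 = 3 new nodes.

3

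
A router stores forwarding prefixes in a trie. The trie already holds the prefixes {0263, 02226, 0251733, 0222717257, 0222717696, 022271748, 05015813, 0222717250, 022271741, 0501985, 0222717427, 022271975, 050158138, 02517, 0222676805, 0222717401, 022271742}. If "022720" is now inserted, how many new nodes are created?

"022" is already a path in the trie; the remaining "720" must be added.
So 6 − 3 = 3 new nodes.

3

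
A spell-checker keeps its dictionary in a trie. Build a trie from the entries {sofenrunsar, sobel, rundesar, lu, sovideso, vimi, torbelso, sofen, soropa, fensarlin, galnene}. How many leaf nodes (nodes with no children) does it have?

10

A leaf is a node with no children — equivalently, the end of a word that is not a proper prefix of any other stored word.
Those words: "fensarlin", "galnene", "lu", "rundesar", "sobel", "sofenrunsar", "soropa", "sovideso", "torbelso", "vimi"
Leaf count: 10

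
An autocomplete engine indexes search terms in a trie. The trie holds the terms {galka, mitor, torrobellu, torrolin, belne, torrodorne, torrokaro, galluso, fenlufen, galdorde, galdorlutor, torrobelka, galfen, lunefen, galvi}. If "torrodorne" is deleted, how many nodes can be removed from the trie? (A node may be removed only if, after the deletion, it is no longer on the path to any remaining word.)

5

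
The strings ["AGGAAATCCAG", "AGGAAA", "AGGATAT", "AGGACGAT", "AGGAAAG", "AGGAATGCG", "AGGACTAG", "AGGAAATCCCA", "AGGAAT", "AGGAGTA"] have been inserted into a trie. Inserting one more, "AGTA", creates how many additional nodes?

"AG" is already a path in the trie; the remaining "TA" must be added.
Each of the 2 remaining characters creates one node.

2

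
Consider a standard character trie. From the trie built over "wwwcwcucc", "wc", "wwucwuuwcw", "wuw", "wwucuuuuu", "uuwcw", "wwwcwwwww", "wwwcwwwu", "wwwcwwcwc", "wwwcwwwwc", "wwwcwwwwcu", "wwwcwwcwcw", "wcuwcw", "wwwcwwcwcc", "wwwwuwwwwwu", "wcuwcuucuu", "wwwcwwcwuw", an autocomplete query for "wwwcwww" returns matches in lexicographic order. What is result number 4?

Filter for "wwwcwww…" and sort: "wwwcwwwu", "wwwcwwwwc", "wwwcwwwwcu", "wwwcwwwww"
Position 4: wwwcwwwww

wwwcwwwww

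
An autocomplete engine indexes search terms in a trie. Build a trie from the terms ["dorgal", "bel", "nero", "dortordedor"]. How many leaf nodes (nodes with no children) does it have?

Leaves are exactly the stored words that no other stored word extends.
Those words: "bel", "dorgal", "dortordedor", "nero"
Leaf count: 4

4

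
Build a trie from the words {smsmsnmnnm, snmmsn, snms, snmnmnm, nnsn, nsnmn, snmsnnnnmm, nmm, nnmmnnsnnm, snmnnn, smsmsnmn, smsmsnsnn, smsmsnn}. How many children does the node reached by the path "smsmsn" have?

The children of the "smsmsn" node are the distinct next characters among strings starting with "smsmsn".
Characters that immediately follow "smsmsn" among the stored strings: {m, n, s}.
That node has 3 child edges.

3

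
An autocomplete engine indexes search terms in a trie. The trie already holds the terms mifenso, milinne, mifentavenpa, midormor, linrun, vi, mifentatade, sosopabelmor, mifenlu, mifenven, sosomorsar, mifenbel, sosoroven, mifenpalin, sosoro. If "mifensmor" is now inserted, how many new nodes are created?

3

The longest prefix of "mifensmor" already in the trie is "mifens" (length 6).
Each of the 3 remaining characters creates one node.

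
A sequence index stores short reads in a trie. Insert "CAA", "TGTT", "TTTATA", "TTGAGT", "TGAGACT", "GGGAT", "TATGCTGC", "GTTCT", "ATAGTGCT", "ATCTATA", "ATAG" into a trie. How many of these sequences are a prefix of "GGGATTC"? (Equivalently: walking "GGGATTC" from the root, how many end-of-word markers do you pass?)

1

Check each prefix of "GGGATTC" against the stored set — each match is an end-marker on the path.
Prefixes of the query that are stored words: "GGGAT"
Count: 1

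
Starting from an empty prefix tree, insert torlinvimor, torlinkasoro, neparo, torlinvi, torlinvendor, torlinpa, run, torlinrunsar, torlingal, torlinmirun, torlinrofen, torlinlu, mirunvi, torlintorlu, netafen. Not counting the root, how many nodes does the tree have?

70

Count nodes per top-level branch (shared prefixes stored once):
  'm'-branch (mirunvi): 7 nodes
  'n'-branch (neparo, netafen): 11 nodes
  'r'-branch (run): 3 nodes
  't'-branch (torlingal, torlinkasoro, torlinlu, torlinmirun, torlinpa, torlinrofen, torlinrunsar, torlintorlu, torlinvendor, torlinvi, torlinvimor): 49 nodes
Sum: 70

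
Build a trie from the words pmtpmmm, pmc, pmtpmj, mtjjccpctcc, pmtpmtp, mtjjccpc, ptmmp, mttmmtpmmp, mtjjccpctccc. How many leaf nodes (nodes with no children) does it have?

7

Leaves are exactly the stored words that no other stored word extends.
Those words: "mtjjccpctccc", "mttmmtpmmp", "pmc", "pmtpmj", "pmtpmmm", "pmtpmtp", "ptmmp"
Leaf count: 7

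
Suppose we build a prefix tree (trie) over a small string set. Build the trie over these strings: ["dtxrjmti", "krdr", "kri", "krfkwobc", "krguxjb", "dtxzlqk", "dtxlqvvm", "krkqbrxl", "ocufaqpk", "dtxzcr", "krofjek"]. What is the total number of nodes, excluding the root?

Trace insertions, counting only characters that open a new branch:
  "dtxrjmti" → 8 new (d, t, x, r, j, m, t, i)
  "krdr" → 4 new (k, r, d, r)
  "kri" → prefix "kr" already present; 1 new (i)
  "krfkwobc" → prefix "kr" already present; 6 new (f, k, w, o, b, c)
  "krguxjb" → prefix "kr" already present; 5 new (g, u, x, j, b)
  "dtxzlqk" → prefix "dtx" already present; 4 new (z, l, q, k)
  "dtxlqvvm" → prefix "dtx" already present; 5 new (l, q, v, v, m)
  "krkqbrxl" → prefix "kr" already present; 6 new (k, q, b, r, x, l)
  "ocufaqpk" → 8 new (o, c, u, f, a, q, p, k)
  "dtxzcr" → prefix "dtxz" already present; 2 new (c, r)
  "krofjek" → prefix "kr" already present; 5 new (o, f, j, e, k)
Total nodes = 8 + 4 + 1 + 6 + 5 + 4 + 5 + 6 + 8 + 2 + 5 = 54

54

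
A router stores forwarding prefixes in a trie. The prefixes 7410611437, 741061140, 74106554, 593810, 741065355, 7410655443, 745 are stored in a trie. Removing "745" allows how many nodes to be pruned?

1

Walk "745" from the leaf back toward the root, removing each node that no remaining word uses.
The suffix "5" (1 node) is used only by "745"; the node for "74" still has the child "1", so pruning stops there.
Nodes removed: 1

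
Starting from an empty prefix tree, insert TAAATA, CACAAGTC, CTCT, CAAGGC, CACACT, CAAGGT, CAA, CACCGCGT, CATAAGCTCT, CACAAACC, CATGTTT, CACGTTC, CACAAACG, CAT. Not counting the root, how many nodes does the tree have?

For each word, the new-node count is its length minus the longest prefix already in the trie:
  "TAAATA" → 6 new (T, A, A, A, T, A)
  "CACAAGTC" → 8 new (C, A, C, A, A, G, T, C)
  "CTCT" → prefix "C" already present; 3 new (T, C, T)
  "CAAGGC" → prefix "CA" already present; 4 new (A, G, G, C)
  "CACACT" → prefix "CACA" already present; 2 new (C, T)
  "CAAGGT" → prefix "CAAGG" already present; 1 new (T)
  "CAA" → prefix "CAA" already present; 0 new (none)
  "CACCGCGT" → prefix "CAC" already present; 5 new (C, G, C, G, T)
  "CATAAGCTCT" → prefix "CA" already present; 8 new (T, A, A, G, C, T, C, T)
  "CACAAACC" → prefix "CACAA" already present; 3 new (A, C, C)
  "CATGTTT" → prefix "CAT" already present; 4 new (G, T, T, T)
  "CACGTTC" → prefix "CAC" already present; 4 new (G, T, T, C)
  "CACAAACG" → prefix "CACAAAC" already present; 1 new (G)
  "CAT" → prefix "CAT" already present; 0 new (none)
Total nodes = 6 + 8 + 3 + 4 + 2 + 1 + 0 + 5 + 8 + 3 + 4 + 4 + 1 + 0 = 49

49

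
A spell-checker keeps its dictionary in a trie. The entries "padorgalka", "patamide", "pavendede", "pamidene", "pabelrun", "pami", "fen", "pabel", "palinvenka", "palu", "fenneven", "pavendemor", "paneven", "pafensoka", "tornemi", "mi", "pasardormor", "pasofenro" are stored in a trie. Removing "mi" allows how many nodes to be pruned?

A node on "mi"'s path can go only if nothing else ends at it or branches off below it.
No other word shares any prefix with "mi", so all 2 of its nodes go.
Nodes removed: 2

2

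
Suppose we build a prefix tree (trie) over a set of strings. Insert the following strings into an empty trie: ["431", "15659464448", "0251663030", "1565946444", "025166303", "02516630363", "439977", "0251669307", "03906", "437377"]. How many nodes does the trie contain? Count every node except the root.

42

Trace insertions, counting only characters that open a new branch:
  "431" → 3 new (4, 3, 1)
  "15659464448" → 11 new (1, 5, 6, 5, 9, 4, 6, 4, 4, 4, 8)
  "0251663030" → 10 new (0, 2, 5, 1, 6, 6, 3, 0, 3, 0)
  "1565946444" → prefix "1565946444" already present; 0 new (none)
  "025166303" → prefix "025166303" already present; 0 new (none)
  "02516630363" → prefix "025166303" already present; 2 new (6, 3)
  "439977" → prefix "43" already present; 4 new (9, 9, 7, 7)
  "0251669307" → prefix "025166" already present; 4 new (9, 3, 0, 7)
  "03906" → prefix "0" already present; 4 new (3, 9, 0, 6)
  "437377" → prefix "43" already present; 4 new (7, 3, 7, 7)
Total nodes = 3 + 11 + 10 + 0 + 0 + 2 + 4 + 4 + 4 + 4 = 42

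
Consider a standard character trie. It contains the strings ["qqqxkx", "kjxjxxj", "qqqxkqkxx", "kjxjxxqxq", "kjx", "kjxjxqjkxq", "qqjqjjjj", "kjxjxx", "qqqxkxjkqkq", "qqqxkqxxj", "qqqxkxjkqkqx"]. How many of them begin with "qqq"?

Traverse to the node for "qqq", then collect every word in that subtree.
Words under "qqq": qqqxkqkxx, qqqxkqxxj, qqqxkx, qqqxkxjkqkq, qqqxkxjkqkqx
Count: 5

5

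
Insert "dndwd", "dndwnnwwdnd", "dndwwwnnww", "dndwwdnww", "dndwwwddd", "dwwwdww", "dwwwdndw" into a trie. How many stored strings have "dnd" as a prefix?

Filter for entries beginning with "dnd":
Matches: "dndwd", "dndwnnwwdnd", "dndwwdnww", "dndwwwddd", "dndwwwnnww"
Count: 5

5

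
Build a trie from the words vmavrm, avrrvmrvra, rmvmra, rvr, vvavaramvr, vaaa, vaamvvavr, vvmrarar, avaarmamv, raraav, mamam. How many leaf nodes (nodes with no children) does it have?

A leaf is a node with no children — equivalently, the end of a word that is not a proper prefix of any other stored word.
Those words: "avaarmamv", "avrrvmrvra", "mamam", "raraav", "rmvmra", "rvr", "vaaa", "vaamvvavr", "vmavrm", "vvavaramvr", "vvmrarar"
Leaf count: 11

11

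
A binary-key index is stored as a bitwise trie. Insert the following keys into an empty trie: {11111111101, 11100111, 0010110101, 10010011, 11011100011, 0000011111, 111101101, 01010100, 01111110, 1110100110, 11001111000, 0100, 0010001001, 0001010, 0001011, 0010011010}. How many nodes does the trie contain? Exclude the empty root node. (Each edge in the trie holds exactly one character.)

For each word, the new-node count is its length minus the longest prefix already in the trie:
  "11111111101" → 11 new (1, 1, 1, 1, 1, 1, 1, 1, 1, 0, 1)
  "11100111" → prefix "111" already present; 5 new (0, 0, 1, 1, 1)
  "0010110101" → 10 new (0, 0, 1, 0, 1, 1, 0, 1, 0, 1)
  "10010011" → prefix "1" already present; 7 new (0, 0, 1, 0, 0, 1, 1)
  "11011100011" → prefix "11" already present; 9 new (0, 1, 1, 1, 0, 0, 0, 1, 1)
  "0000011111" → prefix "00" already present; 8 new (0, 0, 0, 1, 1, 1, 1, 1)
  "111101101" → prefix "1111" already present; 5 new (0, 1, 1, 0, 1)
  "01010100" → prefix "0" already present; 7 new (1, 0, 1, 0, 1, 0, 0)
  "01111110" → prefix "01" already present; 6 new (1, 1, 1, 1, 1, 0)
  "1110100110" → prefix "1110" already present; 6 new (1, 0, 0, 1, 1, 0)
  "11001111000" → prefix "110" already present; 8 new (0, 1, 1, 1, 1, 0, 0, 0)
  "0100" → prefix "010" already present; 1 new (0)
  "0010001001" → prefix "0010" already present; 6 new (0, 0, 1, 0, 0, 1)
  "0001010" → prefix "000" already present; 4 new (1, 0, 1, 0)
  "0001011" → prefix "000101" already present; 1 new (1)
  "0010011010" → prefix "00100" already present; 5 new (1, 1, 0, 1, 0)
Total nodes = 11 + 5 + 10 + 7 + 9 + 8 + 5 + 7 + 6 + 6 + 8 + 1 + 6 + 4 + 1 + 5 = 99

99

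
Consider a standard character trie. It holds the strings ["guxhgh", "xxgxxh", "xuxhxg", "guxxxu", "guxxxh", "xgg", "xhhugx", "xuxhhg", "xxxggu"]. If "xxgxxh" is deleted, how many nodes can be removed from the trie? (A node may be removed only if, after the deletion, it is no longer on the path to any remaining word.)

Walk "xxgxxh" from the leaf back toward the root, removing each node that no remaining word uses.
The suffix "gxxh" (4 nodes) is used only by "xxgxxh"; the node for "xx" still has the child "x", so pruning stops there.
Nodes removed: 4

4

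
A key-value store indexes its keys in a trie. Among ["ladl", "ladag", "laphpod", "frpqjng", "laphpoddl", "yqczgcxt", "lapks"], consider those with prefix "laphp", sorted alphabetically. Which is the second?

laphpoddl

Filter for "laphp…" and sort: "laphpod", "laphpoddl"
The 2nd is laphpoddl.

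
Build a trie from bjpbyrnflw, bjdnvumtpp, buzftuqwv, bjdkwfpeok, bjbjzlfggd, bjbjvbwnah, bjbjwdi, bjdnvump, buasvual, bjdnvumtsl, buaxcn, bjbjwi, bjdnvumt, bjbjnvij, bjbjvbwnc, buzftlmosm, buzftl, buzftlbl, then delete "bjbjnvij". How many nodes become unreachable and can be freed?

Walk "bjbjnvij" from the leaf back toward the root, removing each node that no remaining word uses.
The suffix "nvij" (4 nodes) is used only by "bjbjnvij"; the node for "bjbj" still has the child "z", so pruning stops there.
Nodes removed: 4

4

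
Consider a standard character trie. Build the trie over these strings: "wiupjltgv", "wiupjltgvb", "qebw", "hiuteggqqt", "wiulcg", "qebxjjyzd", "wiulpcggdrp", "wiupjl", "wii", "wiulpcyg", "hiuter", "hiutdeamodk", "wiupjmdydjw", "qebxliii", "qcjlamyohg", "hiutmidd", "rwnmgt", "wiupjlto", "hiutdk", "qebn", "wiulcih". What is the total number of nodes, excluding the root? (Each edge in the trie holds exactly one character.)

85

Trace insertions, counting only characters that open a new branch:
  "wiupjltgv" → 9 new (w, i, u, p, j, l, t, g, v)
  "wiupjltgvb" → prefix "wiupjltgv" already present; 1 new (b)
  "qebw" → 4 new (q, e, b, w)
  "hiuteggqqt" → 10 new (h, i, u, t, e, g, g, q, q, t)
  "wiulcg" → prefix "wiu" already present; 3 new (l, c, g)
  "qebxjjyzd" → prefix "qeb" already present; 6 new (x, j, j, y, z, d)
  "wiulpcggdrp" → prefix "wiul" already present; 7 new (p, c, g, g, d, r, p)
  "wiupjl" → prefix "wiupjl" already present; 0 new (none)
  "wii" → prefix "wi" already present; 1 new (i)
  "wiulpcyg" → prefix "wiulpc" already present; 2 new (y, g)
  "hiuter" → prefix "hiute" already present; 1 new (r)
  "hiutdeamodk" → prefix "hiut" already present; 7 new (d, e, a, m, o, d, k)
  "wiupjmdydjw" → prefix "wiupj" already present; 6 new (m, d, y, d, j, w)
  "qebxliii" → prefix "qebx" already present; 4 new (l, i, i, i)
  "qcjlamyohg" → prefix "q" already present; 9 new (c, j, l, a, m, y, o, h, g)
  "hiutmidd" → prefix "hiut" already present; 4 new (m, i, d, d)
  "rwnmgt" → 6 new (r, w, n, m, g, t)
  "wiupjlto" → prefix "wiupjlt" already present; 1 new (o)
  "hiutdk" → prefix "hiutd" already present; 1 new (k)
  "qebn" → prefix "qeb" already present; 1 new (n)
  "wiulcih" → prefix "wiulc" already present; 2 new (i, h)
Total nodes = 9 + 1 + 4 + 10 + 3 + 6 + 7 + 0 + 1 + 2 + 1 + 7 + 6 + 4 + 9 + 4 + 6 + 1 + 1 + 1 + 2 = 85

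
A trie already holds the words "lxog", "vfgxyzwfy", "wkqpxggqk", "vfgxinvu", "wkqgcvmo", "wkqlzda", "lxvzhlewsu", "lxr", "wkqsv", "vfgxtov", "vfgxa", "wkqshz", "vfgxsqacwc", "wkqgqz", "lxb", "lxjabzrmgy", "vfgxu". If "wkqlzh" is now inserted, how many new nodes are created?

1

The longest prefix of "wkqlzh" already in the trie is "wkqlz" (length 5).
New nodes needed: |"wkqlzh"| − 5 = 6 − 5 = 1.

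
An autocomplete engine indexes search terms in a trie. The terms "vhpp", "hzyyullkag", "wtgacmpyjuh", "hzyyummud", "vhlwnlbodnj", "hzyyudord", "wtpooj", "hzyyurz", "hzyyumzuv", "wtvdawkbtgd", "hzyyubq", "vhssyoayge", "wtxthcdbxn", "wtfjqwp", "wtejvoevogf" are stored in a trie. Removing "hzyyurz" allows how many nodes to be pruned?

After clearing the end-marker at "hzyyurz", prune upward until reaching a node still needed by another word.
The suffix "rz" (2 nodes) is used only by "hzyyurz"; the node for "hzyyu" still has the child "l", so pruning stops there.
Nodes removed: 2

2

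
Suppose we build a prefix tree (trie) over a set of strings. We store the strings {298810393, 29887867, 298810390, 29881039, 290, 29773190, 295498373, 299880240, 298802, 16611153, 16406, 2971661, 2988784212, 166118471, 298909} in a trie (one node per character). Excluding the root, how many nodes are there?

Insert word by word; a character creates a node only if that edge doesn't already exist:
  "298810393" → 9 new (2, 9, 8, 8, 1, 0, 3, 9, 3)
  "29887867" → prefix "2988" already present; 4 new (7, 8, 6, 7)
  "298810390" → prefix "29881039" already present; 1 new (0)
  "29881039" → prefix "29881039" already present; 0 new (none)
  "290" → prefix "29" already present; 1 new (0)
  "29773190" → prefix "29" already present; 6 new (7, 7, 3, 1, 9, 0)
  "295498373" → prefix "29" already present; 7 new (5, 4, 9, 8, 3, 7, 3)
  "299880240" → prefix "29" already present; 7 new (9, 8, 8, 0, 2, 4, 0)
  "298802" → prefix "2988" already present; 2 new (0, 2)
  "16611153" → 8 new (1, 6, 6, 1, 1, 1, 5, 3)
  "16406" → prefix "16" already present; 3 new (4, 0, 6)
  "2971661" → prefix "297" already present; 4 new (1, 6, 6, 1)
  "2988784212" → prefix "298878" already present; 4 new (4, 2, 1, 2)
  "166118471" → prefix "16611" already present; 4 new (8, 4, 7, 1)
  "298909" → prefix "298" already present; 3 new (9, 0, 9)
Total nodes = 9 + 4 + 1 + 0 + 1 + 6 + 7 + 7 + 2 + 8 + 3 + 4 + 4 + 4 + 3 = 63

63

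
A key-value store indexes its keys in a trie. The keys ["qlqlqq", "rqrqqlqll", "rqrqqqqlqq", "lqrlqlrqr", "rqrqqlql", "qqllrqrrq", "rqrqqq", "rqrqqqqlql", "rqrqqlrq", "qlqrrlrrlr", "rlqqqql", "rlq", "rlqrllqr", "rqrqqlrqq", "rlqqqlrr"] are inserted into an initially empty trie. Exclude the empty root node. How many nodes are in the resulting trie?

For each word, the new-node count is its length minus the longest prefix already in the trie:
  "qlqlqq" → 6 new (q, l, q, l, q, q)
  "rqrqqlqll" → 9 new (r, q, r, q, q, l, q, l, l)
  "rqrqqqqlqq" → prefix "rqrqq" already present; 5 new (q, q, l, q, q)
  "lqrlqlrqr" → 9 new (l, q, r, l, q, l, r, q, r)
  "rqrqqlql" → prefix "rqrqqlql" already present; 0 new (none)
  "qqllrqrrq" → prefix "q" already present; 8 new (q, l, l, r, q, r, r, q)
  "rqrqqq" → prefix "rqrqqq" already present; 0 new (none)
  "rqrqqqqlql" → prefix "rqrqqqqlq" already present; 1 new (l)
  "rqrqqlrq" → prefix "rqrqql" already present; 2 new (r, q)
  "qlqrrlrrlr" → prefix "qlq" already present; 7 new (r, r, l, r, r, l, r)
  "rlqqqql" → prefix "r" already present; 6 new (l, q, q, q, q, l)
  "rlq" → prefix "rlq" already present; 0 new (none)
  "rlqrllqr" → prefix "rlq" already present; 5 new (r, l, l, q, r)
  "rqrqqlrqq" → prefix "rqrqqlrq" already present; 1 new (q)
  "rlqqqlrr" → prefix "rlqqq" already present; 3 new (l, r, r)
Total nodes = 6 + 9 + 5 + 9 + 0 + 8 + 0 + 1 + 2 + 7 + 6 + 0 + 5 + 1 + 3 = 62

62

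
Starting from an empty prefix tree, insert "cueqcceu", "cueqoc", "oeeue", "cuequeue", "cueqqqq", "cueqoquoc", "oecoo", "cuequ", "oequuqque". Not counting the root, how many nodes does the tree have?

Insert word by word; a character creates a node only if that edge doesn't already exist:
  "cueqcceu" → 8 new (c, u, e, q, c, c, e, u)
  "cueqoc" → prefix "cueq" already present; 2 new (o, c)
  "oeeue" → 5 new (o, e, e, u, e)
  "cuequeue" → prefix "cueq" already present; 4 new (u, e, u, e)
  "cueqqqq" → prefix "cueq" already present; 3 new (q, q, q)
  "cueqoquoc" → prefix "cueqo" already present; 4 new (q, u, o, c)
  "oecoo" → prefix "oe" already present; 3 new (c, o, o)
  "cuequ" → prefix "cuequ" already present; 0 new (none)
  "oequuqque" → prefix "oe" already present; 7 new (q, u, u, q, q, u, e)
Total nodes = 8 + 2 + 5 + 4 + 3 + 4 + 3 + 0 + 7 = 36

36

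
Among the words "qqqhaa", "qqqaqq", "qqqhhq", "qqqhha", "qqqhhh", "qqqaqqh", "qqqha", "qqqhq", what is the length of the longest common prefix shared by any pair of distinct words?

6

Equivalently: take the maximum, over all pairs, of their longest common prefix length.
"qqqaqq" and "qqqaqqh" agree on "qqqaqq" (6 characters) before diverging; nothing deeper is shared.
Longest shared-prefix length: 6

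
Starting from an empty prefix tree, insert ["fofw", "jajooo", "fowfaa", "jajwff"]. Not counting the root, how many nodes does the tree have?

17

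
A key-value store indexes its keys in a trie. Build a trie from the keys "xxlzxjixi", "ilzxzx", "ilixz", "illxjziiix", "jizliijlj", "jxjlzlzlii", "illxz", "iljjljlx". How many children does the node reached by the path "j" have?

Walk "j" from the root, arriving at one node.
Characters that immediately follow "j" among the stored strings: {i, x}.
That node has 2 child edges.

2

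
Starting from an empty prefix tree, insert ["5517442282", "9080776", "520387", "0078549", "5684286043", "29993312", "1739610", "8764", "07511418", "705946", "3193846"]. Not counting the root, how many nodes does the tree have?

Insert word by word; a character creates a node only if that edge doesn't already exist:
  "5517442282" → 10 new (5, 5, 1, 7, 4, 4, 2, 2, 8, 2)
  "9080776" → 7 new (9, 0, 8, 0, 7, 7, 6)
  "520387" → prefix "5" already present; 5 new (2, 0, 3, 8, 7)
  "0078549" → 7 new (0, 0, 7, 8, 5, 4, 9)
  "5684286043" → prefix "5" already present; 9 new (6, 8, 4, 2, 8, 6, 0, 4, 3)
  "29993312" → 8 new (2, 9, 9, 9, 3, 3, 1, 2)
  "1739610" → 7 new (1, 7, 3, 9, 6, 1, 0)
  "8764" → 4 new (8, 7, 6, 4)
  "07511418" → prefix "0" already present; 7 new (7, 5, 1, 1, 4, 1, 8)
  "705946" → 6 new (7, 0, 5, 9, 4, 6)
  "3193846" → 7 new (3, 1, 9, 3, 8, 4, 6)
Total nodes = 10 + 7 + 5 + 7 + 9 + 8 + 7 + 4 + 7 + 6 + 7 = 77

77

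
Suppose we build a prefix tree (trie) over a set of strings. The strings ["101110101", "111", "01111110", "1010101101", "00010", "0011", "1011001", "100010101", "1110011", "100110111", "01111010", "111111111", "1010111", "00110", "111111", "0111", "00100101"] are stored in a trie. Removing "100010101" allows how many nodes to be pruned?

6

A node on "100010101"'s path can go only if nothing else ends at it or branches off below it.
The suffix "010101" (6 nodes) is used only by "100010101"; the node for "100" still has the child "1", so pruning stops there.
Nodes removed: 6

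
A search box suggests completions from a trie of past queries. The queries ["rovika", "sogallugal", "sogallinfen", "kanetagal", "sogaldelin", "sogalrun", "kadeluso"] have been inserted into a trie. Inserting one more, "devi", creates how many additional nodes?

"devi" shares no prefix with any stored word, so all 4 characters open new nodes.
4 − 0 = 4 new nodes.

4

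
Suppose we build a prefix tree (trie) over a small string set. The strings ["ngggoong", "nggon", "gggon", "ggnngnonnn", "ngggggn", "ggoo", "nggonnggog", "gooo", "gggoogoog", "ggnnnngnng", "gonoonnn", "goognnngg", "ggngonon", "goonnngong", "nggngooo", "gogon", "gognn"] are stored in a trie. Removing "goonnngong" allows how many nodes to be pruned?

7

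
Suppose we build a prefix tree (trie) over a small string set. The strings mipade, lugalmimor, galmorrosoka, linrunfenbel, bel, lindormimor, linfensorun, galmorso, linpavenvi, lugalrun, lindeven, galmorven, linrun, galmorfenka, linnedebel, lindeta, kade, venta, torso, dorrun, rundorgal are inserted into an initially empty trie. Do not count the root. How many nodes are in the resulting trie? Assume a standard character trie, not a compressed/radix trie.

Insert word by word; a character creates a node only if that edge doesn't already exist:
  "mipade" → 6 new (m, i, p, a, d, e)
  "lugalmimor" → 10 new (l, u, g, a, l, m, i, m, o, r)
  "galmorrosoka" → 12 new (g, a, l, m, o, r, r, o, s, o, k, a)
  "linrunfenbel" → prefix "l" already present; 11 new (i, n, r, u, n, f, e, n, b, e, l)
  "bel" → 3 new (b, e, l)
  "lindormimor" → prefix "lin" already present; 8 new (d, o, r, m, i, m, o, r)
  "linfensorun" → prefix "lin" already present; 8 new (f, e, n, s, o, r, u, n)
  "galmorso" → prefix "galmor" already present; 2 new (s, o)
  "linpavenvi" → prefix "lin" already present; 7 new (p, a, v, e, n, v, i)
  "lugalrun" → prefix "lugal" already present; 3 new (r, u, n)
  "lindeven" → prefix "lind" already present; 4 new (e, v, e, n)
  "galmorven" → prefix "galmor" already present; 3 new (v, e, n)
  "linrun" → prefix "linrun" already present; 0 new (none)
  "galmorfenka" → prefix "galmor" already present; 5 new (f, e, n, k, a)
  "linnedebel" → prefix "lin" already present; 7 new (n, e, d, e, b, e, l)
  "lindeta" → prefix "linde" already present; 2 new (t, a)
  "kade" → 4 new (k, a, d, e)
  "venta" → 5 new (v, e, n, t, a)
  "torso" → 5 new (t, o, r, s, o)
  "dorrun" → 6 new (d, o, r, r, u, n)
  "rundorgal" → 9 new (r, u, n, d, o, r, g, a, l)
Total nodes = 6 + 10 + 12 + 11 + 3 + 8 + 8 + 2 + 7 + 3 + 4 + 3 + 0 + 5 + 7 + 2 + 4 + 5 + 5 + 6 + 9 = 120

120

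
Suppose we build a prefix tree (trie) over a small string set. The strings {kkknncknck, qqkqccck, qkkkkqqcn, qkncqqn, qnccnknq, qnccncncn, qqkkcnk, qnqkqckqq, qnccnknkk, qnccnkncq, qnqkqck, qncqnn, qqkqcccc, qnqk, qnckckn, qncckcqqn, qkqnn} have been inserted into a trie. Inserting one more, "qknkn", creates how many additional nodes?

The longest prefix of "qknkn" already in the trie is "qkn" (length 3).
New nodes needed: |"qknkn"| − 3 = 5 − 3 = 2.

2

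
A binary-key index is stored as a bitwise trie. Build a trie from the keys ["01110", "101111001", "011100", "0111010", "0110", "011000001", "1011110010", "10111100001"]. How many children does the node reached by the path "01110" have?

Walk "01110" from the root, arriving at one node.
Characters that immediately follow "01110" among the stored strings: {0, 1}.
That node has 2 child edges.

2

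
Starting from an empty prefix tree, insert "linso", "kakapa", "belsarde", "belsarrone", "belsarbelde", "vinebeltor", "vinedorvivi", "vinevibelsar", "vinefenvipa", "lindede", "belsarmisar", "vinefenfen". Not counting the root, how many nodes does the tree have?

72

Insert word by word; a character creates a node only if that edge doesn't already exist:
  "linso" → 5 new (l, i, n, s, o)
  "kakapa" → 6 new (k, a, k, a, p, a)
  "belsarde" → 8 new (b, e, l, s, a, r, d, e)
  "belsarrone" → prefix "belsar" already present; 4 new (r, o, n, e)
  "belsarbelde" → prefix "belsar" already present; 5 new (b, e, l, d, e)
  "vinebeltor" → 10 new (v, i, n, e, b, e, l, t, o, r)
  "vinedorvivi" → prefix "vine" already present; 7 new (d, o, r, v, i, v, i)
  "vinevibelsar" → prefix "vine" already present; 8 new (v, i, b, e, l, s, a, r)
  "vinefenvipa" → prefix "vine" already present; 7 new (f, e, n, v, i, p, a)
  "lindede" → prefix "lin" already present; 4 new (d, e, d, e)
  "belsarmisar" → prefix "belsar" already present; 5 new (m, i, s, a, r)
  "vinefenfen" → prefix "vinefen" already present; 3 new (f, e, n)
Total nodes = 5 + 6 + 8 + 4 + 5 + 10 + 7 + 8 + 7 + 4 + 5 + 3 = 72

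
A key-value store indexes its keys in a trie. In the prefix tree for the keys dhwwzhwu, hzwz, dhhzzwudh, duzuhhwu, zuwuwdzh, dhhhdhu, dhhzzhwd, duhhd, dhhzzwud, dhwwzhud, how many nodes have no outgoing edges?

Leaves are exactly the stored words that no other stored word extends.
Those words: "dhhhdhu", "dhhzzhwd", "dhhzzwudh", "dhwwzhud", "dhwwzhwu", "duhhd", "duzuhhwu", "hzwz", "zuwuwdzh"
Leaf count: 9

9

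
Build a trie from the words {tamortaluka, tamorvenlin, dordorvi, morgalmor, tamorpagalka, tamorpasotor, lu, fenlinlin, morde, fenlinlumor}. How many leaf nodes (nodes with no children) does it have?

Leaves are exactly the stored words that no other stored word extends.
Those words: "dordorvi", "fenlinlin", "fenlinlumor", "lu", "morde", "morgalmor", "tamorpagalka", "tamorpasotor", "tamortaluka", "tamorvenlin"
Leaf count: 10

10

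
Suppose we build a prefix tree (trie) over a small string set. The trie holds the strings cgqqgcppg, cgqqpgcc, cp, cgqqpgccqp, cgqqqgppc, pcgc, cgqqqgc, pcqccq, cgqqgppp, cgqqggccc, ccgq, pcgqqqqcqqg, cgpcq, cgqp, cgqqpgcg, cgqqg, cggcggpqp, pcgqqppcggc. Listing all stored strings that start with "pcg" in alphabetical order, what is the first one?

Words with prefix "pcg", in lexicographic order: "pcgc", "pcgqqppcggc", "pcgqqqqcqqg"
Position 1: pcgc

pcgc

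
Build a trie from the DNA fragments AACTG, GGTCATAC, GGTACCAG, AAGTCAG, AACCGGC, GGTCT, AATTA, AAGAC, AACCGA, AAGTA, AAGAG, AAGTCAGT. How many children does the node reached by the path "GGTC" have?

Follow the path "GGTC" to its node, then look at its outgoing edges.
Distinct next characters after "GGTC": A, T.
That node has 2 child edges.

2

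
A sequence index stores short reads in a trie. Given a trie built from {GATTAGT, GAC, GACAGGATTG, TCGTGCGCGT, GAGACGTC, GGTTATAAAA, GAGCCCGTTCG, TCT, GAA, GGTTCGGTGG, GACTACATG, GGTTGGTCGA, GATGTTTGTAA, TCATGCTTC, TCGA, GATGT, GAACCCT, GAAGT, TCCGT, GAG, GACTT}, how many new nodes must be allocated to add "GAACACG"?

3

"GAAC" is already a path in the trie; the remaining "ACG" must be added.
New nodes needed: |"GAACACG"| − 4 = 7 − 4 = 3.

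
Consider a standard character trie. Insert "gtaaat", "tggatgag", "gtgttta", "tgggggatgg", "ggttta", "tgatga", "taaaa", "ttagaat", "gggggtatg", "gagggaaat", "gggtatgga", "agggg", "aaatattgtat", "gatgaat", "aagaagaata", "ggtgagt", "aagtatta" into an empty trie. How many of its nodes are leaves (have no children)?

Leaves are exactly the stored words that no other stored word extends.
Those words: "aaatattgtat", "aagaagaata", "aagtatta", "agggg", "gagggaaat", "gatgaat", "gggggtatg", "gggtatgga", "ggtgagt", "ggttta", "gtaaat", "gtgttta", "taaaa", "tgatga", "tggatgag", "tgggggatgg", "ttagaat"
Leaf count: 17

17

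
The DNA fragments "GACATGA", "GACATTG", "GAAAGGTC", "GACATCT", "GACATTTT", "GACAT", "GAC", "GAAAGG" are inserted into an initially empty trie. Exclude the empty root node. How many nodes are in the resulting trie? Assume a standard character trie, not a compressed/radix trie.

19

Trace insertions, counting only characters that open a new branch:
  "GACATGA" → 7 new (G, A, C, A, T, G, A)
  "GACATTG" → prefix "GACAT" already present; 2 new (T, G)
  "GAAAGGTC" → prefix "GA" already present; 6 new (A, A, G, G, T, C)
  "GACATCT" → prefix "GACAT" already present; 2 new (C, T)
  "GACATTTT" → prefix "GACATT" already present; 2 new (T, T)
  "GACAT" → prefix "GACAT" already present; 0 new (none)
  "GAC" → prefix "GAC" already present; 0 new (none)
  "GAAAGG" → prefix "GAAAGG" already present; 0 new (none)
Total nodes = 7 + 2 + 6 + 2 + 2 + 0 + 0 + 0 = 19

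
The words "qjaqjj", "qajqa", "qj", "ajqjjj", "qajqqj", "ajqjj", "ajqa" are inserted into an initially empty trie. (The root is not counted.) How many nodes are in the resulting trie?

Trie structure (* marks end of a word):
(root)
├─ a
│  └─ j
│     └─ q
│        ├─ a *
│        └─ j
│           └─ j *
│              └─ j *
└─ q
   ├─ a
   │  └─ j
   │     └─ q
   │        ├─ a *
   │        └─ q
   │           └─ j *
   └─ j *
      └─ a
         └─ q
            └─ j
               └─ j *
Counting every labelled node above: 19.

19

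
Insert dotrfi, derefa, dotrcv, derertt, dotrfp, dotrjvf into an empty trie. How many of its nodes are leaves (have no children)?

A leaf is a node with no children — equivalently, the end of a word that is not a proper prefix of any other stored word.
Those words: "derefa", "derertt", "dotrcv", "dotrfi", "dotrfp", "dotrjvf"
Leaf count: 6

6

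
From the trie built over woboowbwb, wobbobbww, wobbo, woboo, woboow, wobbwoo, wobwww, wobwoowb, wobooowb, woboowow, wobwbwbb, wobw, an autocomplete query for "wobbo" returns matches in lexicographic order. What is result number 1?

wobbo

DFS of the "wobbo" subtree visits, in order: "wobbo", "wobbobbww"
The 1st is wobbo.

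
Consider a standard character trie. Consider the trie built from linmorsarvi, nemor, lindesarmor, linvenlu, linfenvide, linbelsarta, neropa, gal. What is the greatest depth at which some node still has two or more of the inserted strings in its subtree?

3

Equivalently: take the maximum, over all pairs, of their longest common prefix length.
e.g. "linbelsarta" and "lindesarmor" share the prefix "lin" of length 3; no pair shares a longer one.
Longest shared-prefix length: 3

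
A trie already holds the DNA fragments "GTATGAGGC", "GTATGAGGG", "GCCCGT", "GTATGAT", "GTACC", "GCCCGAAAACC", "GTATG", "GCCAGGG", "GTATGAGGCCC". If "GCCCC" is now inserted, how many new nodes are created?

1

"GCCC" is already a path in the trie; the remaining "C" must be added.
So 5 − 4 = 1 new nodes.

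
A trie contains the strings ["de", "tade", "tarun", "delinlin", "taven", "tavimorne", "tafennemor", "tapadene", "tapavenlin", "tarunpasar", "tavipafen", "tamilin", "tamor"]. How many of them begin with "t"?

Walk to "t"; the words in its subtree are exactly those with that prefix.
Matches: "tade", "tafennemor", "tamilin", "tamor", "tapadene", "tapavenlin", "tarun", "tarunpasar", "taven", "tavimorne", "tavipafen"
Count: 11

11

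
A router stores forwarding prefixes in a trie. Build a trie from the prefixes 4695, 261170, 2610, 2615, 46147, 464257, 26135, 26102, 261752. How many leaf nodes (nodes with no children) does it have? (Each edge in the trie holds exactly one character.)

8

Leaves are exactly the stored words that no other stored word extends.
Those words: "26102", "261170", "26135", "2615", "261752", "46147", "464257", "4695"
Leaf count: 8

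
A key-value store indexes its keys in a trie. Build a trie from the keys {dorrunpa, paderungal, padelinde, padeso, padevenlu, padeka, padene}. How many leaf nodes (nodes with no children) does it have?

7

A leaf is a node with no children — equivalently, the end of a word that is not a proper prefix of any other stored word.
Those words: "dorrunpa", "padeka", "padelinde", "padene", "paderungal", "padeso", "padevenlu"
Leaf count: 7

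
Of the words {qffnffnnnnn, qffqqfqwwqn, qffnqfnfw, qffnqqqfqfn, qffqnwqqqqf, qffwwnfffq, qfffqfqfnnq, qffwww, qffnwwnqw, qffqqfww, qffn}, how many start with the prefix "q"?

11

Walk to "q"; the words in its subtree are exactly those with that prefix.
Matches: "qfffqfqfnnq", "qffn", "qffnffnnnnn", "qffnqfnfw", "qffnqqqfqfn", "qffnwwnqw", "qffqnwqqqqf", "qffqqfqwwqn", "qffqqfww", "qffwwnfffq", "qffwww"
Count: 11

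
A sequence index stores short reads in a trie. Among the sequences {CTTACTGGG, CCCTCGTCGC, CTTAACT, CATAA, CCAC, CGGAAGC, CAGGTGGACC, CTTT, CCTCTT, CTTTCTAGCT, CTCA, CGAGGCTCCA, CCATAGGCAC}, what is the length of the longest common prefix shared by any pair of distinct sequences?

4

The deepest shared node is where two words last agree before diverging.
e.g. "CTTAACT" and "CTTACTGGG" share the prefix "CTTA" of length 4; no pair shares a longer one.
Longest shared-prefix length: 4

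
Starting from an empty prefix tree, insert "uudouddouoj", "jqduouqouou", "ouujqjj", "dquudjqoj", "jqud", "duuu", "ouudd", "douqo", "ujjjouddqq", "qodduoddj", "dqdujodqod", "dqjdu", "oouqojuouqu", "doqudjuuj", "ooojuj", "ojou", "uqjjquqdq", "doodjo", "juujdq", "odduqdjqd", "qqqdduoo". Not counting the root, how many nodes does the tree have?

Trace insertions, counting only characters that open a new branch:
  "uudouddouoj" → 11 new (u, u, d, o, u, d, d, o, u, o, j)
  "jqduouqouou" → 11 new (j, q, d, u, o, u, q, o, u, o, u)
  "ouujqjj" → 7 new (o, u, u, j, q, j, j)
  "dquudjqoj" → 9 new (d, q, u, u, d, j, q, o, j)
  "jqud" → prefix "jq" already present; 2 new (u, d)
  "duuu" → prefix "d" already present; 3 new (u, u, u)
  "ouudd" → prefix "ouu" already present; 2 new (d, d)
  "douqo" → prefix "d" already present; 4 new (o, u, q, o)
  "ujjjouddqq" → prefix "u" already present; 9 new (j, j, j, o, u, d, d, q, q)
  "qodduoddj" → 9 new (q, o, d, d, u, o, d, d, j)
  "dqdujodqod" → prefix "dq" already present; 8 new (d, u, j, o, d, q, o, d)
  "dqjdu" → prefix "dq" already present; 3 new (j, d, u)
  "oouqojuouqu" → prefix "o" already present; 10 new (o, u, q, o, j, u, o, u, q, u)
  "doqudjuuj" → prefix "do" already present; 7 new (q, u, d, j, u, u, j)
  "ooojuj" → prefix "oo" already present; 4 new (o, j, u, j)
  "ojou" → prefix "o" already present; 3 new (j, o, u)
  "uqjjquqdq" → prefix "u" already present; 8 new (q, j, j, q, u, q, d, q)
  "doodjo" → prefix "do" already present; 4 new (o, d, j, o)
  "juujdq" → prefix "j" already present; 5 new (u, u, j, d, q)
  "odduqdjqd" → prefix "o" already present; 8 new (d, d, u, q, d, j, q, d)
  "qqqdduoo" → prefix "q" already present; 7 new (q, q, d, d, u, o, o)
Total nodes = 11 + 11 + 7 + 9 + 2 + 3 + 2 + 4 + 9 + 9 + 8 + 3 + 10 + 7 + 4 + 3 + 8 + 4 + 5 + 8 + 7 = 134

134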